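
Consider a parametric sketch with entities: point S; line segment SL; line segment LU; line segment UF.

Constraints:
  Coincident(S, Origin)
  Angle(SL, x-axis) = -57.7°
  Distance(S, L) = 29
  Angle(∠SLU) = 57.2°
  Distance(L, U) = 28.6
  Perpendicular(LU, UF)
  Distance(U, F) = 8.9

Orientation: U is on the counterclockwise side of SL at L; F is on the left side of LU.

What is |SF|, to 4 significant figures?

20.14

S is at the origin; SL runs at -57.7° with length 29.0, so L = 29.0·(cos -57.7°, sin -57.7°) = (15.50, -24.51). ∠SLU = 57.2°, so LU runs at -57.7° + (180° − 57.2°) = 65.10° from the x-axis; with |LU| = 28.6, U = L + 28.6·(cos 65.10°, sin 65.10°) = (27.54, 1.429). LU ⟂ UF; with |UF| = 8.9 on the left of LU, F = U + 8.9·(-0.9070, 0.4210) = (19.47, 5.176). Then |SF| = |F − S| = 20.14.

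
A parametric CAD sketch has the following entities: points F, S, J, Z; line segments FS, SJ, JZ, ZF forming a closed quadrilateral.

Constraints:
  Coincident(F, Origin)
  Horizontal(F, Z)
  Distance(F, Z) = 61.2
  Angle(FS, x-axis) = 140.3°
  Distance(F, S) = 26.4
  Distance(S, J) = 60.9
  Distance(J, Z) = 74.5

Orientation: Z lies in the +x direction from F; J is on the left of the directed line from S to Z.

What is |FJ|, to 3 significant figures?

65.5

Checks: |SJ| = 60.90 ✓; |JZ| = 74.50 ✓.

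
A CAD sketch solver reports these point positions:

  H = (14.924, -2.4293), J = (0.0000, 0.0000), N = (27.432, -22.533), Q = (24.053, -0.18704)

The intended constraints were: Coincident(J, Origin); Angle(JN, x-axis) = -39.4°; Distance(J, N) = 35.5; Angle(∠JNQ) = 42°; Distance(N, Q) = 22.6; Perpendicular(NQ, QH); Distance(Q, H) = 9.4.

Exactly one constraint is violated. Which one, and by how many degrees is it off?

Perpendicular(NQ, QH) — off by 5.20°.

J = (0.00, 0.00) ✓; JN at -39.40° ✓; |JN| = 35.50 ✓; ∠JNQ = 42.00° ✓; |NQ| = 22.60 ✓; ∠(NQ, QH) = 95.20° ✗; |QH| = 9.400 ✓.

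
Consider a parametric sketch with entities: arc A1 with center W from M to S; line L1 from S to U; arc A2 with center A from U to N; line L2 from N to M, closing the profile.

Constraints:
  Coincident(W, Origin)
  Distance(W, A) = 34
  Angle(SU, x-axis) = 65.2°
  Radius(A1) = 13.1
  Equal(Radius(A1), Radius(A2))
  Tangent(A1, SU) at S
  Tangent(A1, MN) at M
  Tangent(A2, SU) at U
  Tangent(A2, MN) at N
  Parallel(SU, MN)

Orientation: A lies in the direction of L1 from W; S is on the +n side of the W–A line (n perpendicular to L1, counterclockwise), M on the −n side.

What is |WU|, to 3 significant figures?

36.4

The slot axis is L1's direction at 65.2°, so u = (cos 65.2°, sin 65.2°) = (0.419, 0.908) and n = (−sin 65.2°, cos 65.2°) = (-0.908, 0.419). W is at the origin and A lies 34.0 along u from W, so A = 34.0·u = (14.3, 30.9). Tangency of A1 to both parallel lines with radius 13.1 puts S and M at W ± 13.1·n: S = (-11.9, 5.49), M = (11.9, -5.49). Equal radii place U and N the same way about A: U = A + 13.1·n = (2.37, 36.4), N = A − 13.1·n = (26.2, 25.4). Then |WU| = |U − W| = 36.4.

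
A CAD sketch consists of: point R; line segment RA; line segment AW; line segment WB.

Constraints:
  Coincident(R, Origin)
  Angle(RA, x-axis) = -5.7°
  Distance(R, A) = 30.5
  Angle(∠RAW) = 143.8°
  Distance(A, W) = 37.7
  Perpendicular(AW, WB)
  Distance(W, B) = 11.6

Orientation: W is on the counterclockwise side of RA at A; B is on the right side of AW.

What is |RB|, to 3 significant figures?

69.0

∠RAW = 143.8°, so AW runs at -5.7° + (180° − 143.8°) = 30.5° from the x-axis; with |AW| = 37.7, W = A + 37.7·(cos 30.5°, sin 30.5°) = (62.8, 16.1). AW is perpendicular to WB; with |WB| = 11.6 on the right of AW, B = W + 11.6·(0.508, -0.862) = (68.7, 6.11). Then |RB| = |B − R| = 69.0.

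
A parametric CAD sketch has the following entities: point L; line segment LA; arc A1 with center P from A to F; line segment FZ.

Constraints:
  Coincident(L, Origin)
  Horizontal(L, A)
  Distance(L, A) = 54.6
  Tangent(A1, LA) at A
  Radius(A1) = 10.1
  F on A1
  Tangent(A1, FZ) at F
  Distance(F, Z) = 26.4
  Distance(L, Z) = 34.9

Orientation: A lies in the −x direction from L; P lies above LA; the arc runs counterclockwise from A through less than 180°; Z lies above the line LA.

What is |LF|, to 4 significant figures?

47.86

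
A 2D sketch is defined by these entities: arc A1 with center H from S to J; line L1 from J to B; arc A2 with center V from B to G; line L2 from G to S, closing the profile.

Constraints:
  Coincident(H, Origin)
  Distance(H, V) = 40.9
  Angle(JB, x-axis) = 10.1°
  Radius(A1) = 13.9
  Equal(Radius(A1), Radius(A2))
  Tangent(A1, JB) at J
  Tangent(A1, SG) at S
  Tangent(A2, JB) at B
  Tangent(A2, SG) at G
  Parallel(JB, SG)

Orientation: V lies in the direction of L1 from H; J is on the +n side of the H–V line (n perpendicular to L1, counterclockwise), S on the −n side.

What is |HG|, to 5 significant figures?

43.197

Tangency of A1 to both parallel lines with radius 13.9 puts J and S at H ± 13.9·n: J = (-2.4376, 13.685), S = (2.4376, -13.685). Equal radii place B and G the same way about V: B = V + 13.9·n = (37.829, 20.857), G = V − 13.9·n = (42.704, -6.5121). Then |HG| = |G − H| = 43.197.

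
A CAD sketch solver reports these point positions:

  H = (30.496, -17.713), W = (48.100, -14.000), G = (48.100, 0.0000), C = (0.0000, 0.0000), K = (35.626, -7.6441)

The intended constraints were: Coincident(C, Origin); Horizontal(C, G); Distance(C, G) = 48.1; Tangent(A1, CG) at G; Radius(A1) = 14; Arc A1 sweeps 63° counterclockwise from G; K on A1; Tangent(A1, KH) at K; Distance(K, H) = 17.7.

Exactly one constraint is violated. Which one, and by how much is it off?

Distance(K, H) = 17.7 — off by 6.40.

C = (0.00, 0.00) ✓; C.y = 0.00, G.y = 0.00 ✓; |CG| = 48.10 ✓; ∠(WG, GC) = 90.00° ✓; |WG| = 14.00 ✓; bearing(W→K) − bearing(W→G) = 63.00° ✓; |WK| = 14.00 ✓; ∠(WK, KH) = 90.00° ✓; |KH| = 11.30 ✗.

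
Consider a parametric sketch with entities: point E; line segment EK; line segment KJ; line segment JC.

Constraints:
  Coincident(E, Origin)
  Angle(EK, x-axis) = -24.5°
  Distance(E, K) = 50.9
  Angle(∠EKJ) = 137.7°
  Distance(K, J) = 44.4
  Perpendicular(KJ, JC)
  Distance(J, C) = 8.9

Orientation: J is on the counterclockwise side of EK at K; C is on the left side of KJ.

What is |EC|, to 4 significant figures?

85.88

E is at the origin; EK runs at -24.5° with length 50.9, so K = 50.9·(cos -24.5°, sin -24.5°) = (46.32, -21.11). ∠EKJ = 137.7°, so KJ runs at -24.5° + (180° − 137.7°) = 17.80° from the x-axis; with |KJ| = 44.4, J = K + 44.4·(cos 17.80°, sin 17.80°) = (88.59, -7.535). The perpendicularity gives JC at right angles to KJ; with |JC| = 8.9 on the left of KJ, C = J + 8.9·(-0.3057, 0.9521) = (85.87, 0.9389). Then |EC| = |C − E| = 85.88.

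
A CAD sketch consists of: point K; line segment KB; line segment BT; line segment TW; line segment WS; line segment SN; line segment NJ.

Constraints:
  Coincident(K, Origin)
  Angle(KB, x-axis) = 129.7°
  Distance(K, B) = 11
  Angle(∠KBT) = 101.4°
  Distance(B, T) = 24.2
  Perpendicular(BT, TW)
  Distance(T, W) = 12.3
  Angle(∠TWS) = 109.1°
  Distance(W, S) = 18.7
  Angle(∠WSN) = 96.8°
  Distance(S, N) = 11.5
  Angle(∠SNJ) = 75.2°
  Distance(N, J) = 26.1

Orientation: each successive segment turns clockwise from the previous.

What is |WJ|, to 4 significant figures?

9.700

K is at the origin; KB runs at 129.7° with length 11.0, so B = (-7.026, 8.463). ∠KBT = 101.4° gives BT at 51.10° from the x-axis; with |BT| = 24.2, T = (8.170, 27.30). The perpendicularity gives TW at right angles to BT, so TW runs at -38.90°; with |TW| = 12.3, W = (17.74, 19.57). ∠TWS = 109.1° gives WS at -109.8° from the x-axis; with |WS| = 18.7, S = (11.41, 1.978). ∠WSN = 96.8° gives SN at 167.0° from the x-axis; with |SN| = 11.5, N = (0.2030, 4.565). ∠SNJ = 75.2° gives NJ at 62.20° from the x-axis; with |NJ| = 26.1, J = (12.38, 27.65). Then |WJ| = |J − W| = 9.700.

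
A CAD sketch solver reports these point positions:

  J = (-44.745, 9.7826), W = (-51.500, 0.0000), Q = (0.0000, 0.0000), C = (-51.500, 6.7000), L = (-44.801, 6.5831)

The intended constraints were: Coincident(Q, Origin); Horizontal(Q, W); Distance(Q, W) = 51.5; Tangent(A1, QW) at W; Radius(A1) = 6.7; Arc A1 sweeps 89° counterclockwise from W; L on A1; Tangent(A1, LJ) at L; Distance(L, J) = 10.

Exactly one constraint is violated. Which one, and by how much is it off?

Distance(L, J) = 10 — off by 6.80.

Q = (0.00, 0.00) ✓; Q.y = 0.00, W.y = 0.00 ✓; |QW| = 51.50 ✓; ∠(CW, WQ) = 90.00° ✓; |CW| = 6.700 ✓; bearing(C→L) − bearing(C→W) = 89.00° ✓; |CL| = 6.700 ✓; ∠(CL, LJ) = 90.00° ✓; |LJ| = 3.200 ✗.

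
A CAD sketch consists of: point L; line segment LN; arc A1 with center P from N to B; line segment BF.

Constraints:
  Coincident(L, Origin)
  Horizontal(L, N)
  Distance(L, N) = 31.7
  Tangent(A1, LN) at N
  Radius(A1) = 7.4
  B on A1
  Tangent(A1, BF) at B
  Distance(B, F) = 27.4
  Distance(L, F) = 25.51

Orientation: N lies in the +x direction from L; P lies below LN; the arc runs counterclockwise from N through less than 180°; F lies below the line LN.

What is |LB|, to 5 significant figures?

26.102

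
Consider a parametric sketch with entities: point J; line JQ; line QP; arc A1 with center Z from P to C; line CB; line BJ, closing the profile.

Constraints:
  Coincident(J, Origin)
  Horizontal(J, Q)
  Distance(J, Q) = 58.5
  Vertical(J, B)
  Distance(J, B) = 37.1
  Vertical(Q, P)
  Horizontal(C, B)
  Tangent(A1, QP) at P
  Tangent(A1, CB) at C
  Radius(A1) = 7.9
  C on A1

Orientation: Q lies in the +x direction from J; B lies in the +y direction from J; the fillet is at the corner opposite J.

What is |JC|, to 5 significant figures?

62.744

The virtual corner opposite J is at (58.500, 37.100). Tangency of A1 to QP means the radius ZP is perpendicular to QP and the tangent condition forces ZC to be normal to CB, with radius 7.9, so the center Z sits 7.9 in from both sides at Z = (50.600, 29.200). That places the tangent points at P = (58.500, 29.200) on QP and C = (50.600, 37.100) on CB. Then |JC| = |C − J| = 62.744.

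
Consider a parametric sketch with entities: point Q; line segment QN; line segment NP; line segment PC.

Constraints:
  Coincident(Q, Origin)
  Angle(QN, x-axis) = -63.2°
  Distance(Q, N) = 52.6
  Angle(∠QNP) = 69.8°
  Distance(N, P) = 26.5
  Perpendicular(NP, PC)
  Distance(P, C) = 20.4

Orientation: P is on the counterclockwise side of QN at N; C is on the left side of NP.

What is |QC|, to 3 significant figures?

30.1

∠QNP = 69.8°, so NP runs at -63.2° + (180° − 69.8°) = 47.0° from the x-axis; with |NP| = 26.5, P = N + 26.5·(cos 47.0°, sin 47.0°) = (41.8, -27.6). NP ⟂ PC; with |PC| = 20.4 on the left of NP, C = P + 20.4·(-0.731, 0.682) = (26.9, -13.7). Then |QC| = |C − Q| = 30.1.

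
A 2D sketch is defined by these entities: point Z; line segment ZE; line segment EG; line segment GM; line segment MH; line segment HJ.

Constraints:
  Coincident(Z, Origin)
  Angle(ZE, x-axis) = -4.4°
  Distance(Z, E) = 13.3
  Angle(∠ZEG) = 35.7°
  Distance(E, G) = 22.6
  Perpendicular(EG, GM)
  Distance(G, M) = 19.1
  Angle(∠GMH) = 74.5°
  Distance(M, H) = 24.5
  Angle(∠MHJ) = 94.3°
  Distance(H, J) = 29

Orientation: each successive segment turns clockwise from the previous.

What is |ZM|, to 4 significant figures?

16.36

Z is at the origin; ZE runs at -4.4° with length 13.3, so E = (13.26, -1.020). ∠ZEG = 35.7° gives EG at -148.7° from the x-axis; with |EG| = 22.6, G = (-6.050, -12.76). EG is perpendicular to GM, so GM runs at 121.3°; with |GM| = 19.1, M = (-15.97, 3.559). Then |ZM| = |M − Z| = 16.36.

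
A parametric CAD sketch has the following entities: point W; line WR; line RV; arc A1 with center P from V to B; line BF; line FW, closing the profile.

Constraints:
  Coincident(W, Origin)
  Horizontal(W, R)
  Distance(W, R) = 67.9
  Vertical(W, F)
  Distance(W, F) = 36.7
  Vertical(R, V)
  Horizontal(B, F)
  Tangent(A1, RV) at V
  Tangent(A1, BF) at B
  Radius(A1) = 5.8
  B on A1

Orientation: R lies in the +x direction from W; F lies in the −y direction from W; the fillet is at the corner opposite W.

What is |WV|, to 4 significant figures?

74.60

W is at the origin; WR is horizontal with |WR| = 67.9 and R on the +x side, so R = (67.90, 0.000). W and F share the same x with |WF| = 36.7 and F on the −y side, so F = (0.000, -36.70). The virtual corner opposite W is at (67.90, -36.70). Tangency of A1 to RV means the radius PV is perpendicular to RV and since A1 is tangent to BF there, PB ⟂ BF, with radius 5.8, so the center P sits 5.8 in from both sides at P = (62.10, -30.90). That places the tangent points at V = (67.90, -30.90) on RV and B = (62.10, -36.70) on BF. Then |WV| = |V − W| = 74.60.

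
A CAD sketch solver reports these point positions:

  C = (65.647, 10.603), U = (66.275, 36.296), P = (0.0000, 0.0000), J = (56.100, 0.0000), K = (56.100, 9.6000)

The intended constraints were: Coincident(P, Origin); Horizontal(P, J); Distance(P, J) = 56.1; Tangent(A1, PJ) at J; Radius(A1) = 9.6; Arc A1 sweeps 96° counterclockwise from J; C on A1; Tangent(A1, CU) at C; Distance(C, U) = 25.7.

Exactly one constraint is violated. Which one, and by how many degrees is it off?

Tangent(A1, CU) at C — off by 7.40°.

P = (0.00, 0.00) ✓; P.y = 0.00, J.y = 0.00 ✓; |PJ| = 56.10 ✓; ∠(KJ, JP) = 90.00° ✓; |KJ| = 9.600 ✓; bearing(K→C) − bearing(K→J) = 96.00° ✓; |KC| = 9.600 ✓; ∠(KC, CU) = 97.40° ✗; |CU| = 25.70 ✓.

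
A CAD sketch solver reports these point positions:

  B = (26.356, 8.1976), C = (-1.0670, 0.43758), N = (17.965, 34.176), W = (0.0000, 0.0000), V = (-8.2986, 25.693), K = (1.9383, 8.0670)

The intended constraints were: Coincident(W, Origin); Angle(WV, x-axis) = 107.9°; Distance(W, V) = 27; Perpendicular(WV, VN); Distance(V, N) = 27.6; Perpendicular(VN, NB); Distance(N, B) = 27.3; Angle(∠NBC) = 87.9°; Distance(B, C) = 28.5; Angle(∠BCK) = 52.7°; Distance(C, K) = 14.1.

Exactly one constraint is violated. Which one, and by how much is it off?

Distance(C, K) = 14.1 — off by 5.90.

W = (0.00, 0.00) ✓; WV at 107.9° ✓; |WV| = 27.00 ✓; ∠(WV, VN) = 90.00° ✓; |VN| = 27.60 ✓; ∠(VN, NB) = 90.00° ✓; |NB| = 27.30 ✓; ∠NBC = 87.90° ✓; |BC| = 28.50 ✓; ∠BCK = 52.70° ✓; |CK| = 8.200 ✗.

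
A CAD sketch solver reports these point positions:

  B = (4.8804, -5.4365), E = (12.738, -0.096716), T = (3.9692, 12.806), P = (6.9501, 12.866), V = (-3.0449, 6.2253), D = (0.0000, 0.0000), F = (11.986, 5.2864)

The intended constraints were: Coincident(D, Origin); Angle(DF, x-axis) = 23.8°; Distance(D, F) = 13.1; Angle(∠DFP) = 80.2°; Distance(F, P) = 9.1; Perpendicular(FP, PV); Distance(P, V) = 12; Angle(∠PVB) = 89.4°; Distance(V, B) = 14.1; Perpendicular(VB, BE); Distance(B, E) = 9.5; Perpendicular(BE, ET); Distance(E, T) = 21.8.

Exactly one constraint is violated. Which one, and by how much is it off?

Distance(E, T) = 21.8 — off by 6.20.

D = (0.00, 0.00) ✓; DF at 23.80° ✓; |DF| = 13.10 ✓; ∠DFP = 80.20° ✓; |FP| = 9.100 ✓; ∠(FP, PV) = 90.00° ✓; |PV| = 12.00 ✓; ∠PVB = 89.40° ✓; |VB| = 14.10 ✓; ∠(VB, BE) = 90.00° ✓; |BE| = 9.500 ✓; ∠(BE, ET) = 90.00° ✓; |ET| = 15.60 ✗.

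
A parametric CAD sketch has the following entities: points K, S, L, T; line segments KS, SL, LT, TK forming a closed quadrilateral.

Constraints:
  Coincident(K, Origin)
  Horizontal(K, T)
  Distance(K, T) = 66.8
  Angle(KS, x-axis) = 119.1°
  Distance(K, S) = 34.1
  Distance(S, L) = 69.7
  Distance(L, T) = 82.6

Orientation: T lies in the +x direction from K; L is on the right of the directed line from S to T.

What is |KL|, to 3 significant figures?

39.5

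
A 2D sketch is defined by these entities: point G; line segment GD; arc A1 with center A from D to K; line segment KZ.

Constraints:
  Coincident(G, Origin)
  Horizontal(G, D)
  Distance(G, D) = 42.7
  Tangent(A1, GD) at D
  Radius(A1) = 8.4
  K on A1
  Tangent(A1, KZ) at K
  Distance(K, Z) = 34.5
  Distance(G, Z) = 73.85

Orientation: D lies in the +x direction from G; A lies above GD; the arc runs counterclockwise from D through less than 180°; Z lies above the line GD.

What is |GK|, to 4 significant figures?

50.67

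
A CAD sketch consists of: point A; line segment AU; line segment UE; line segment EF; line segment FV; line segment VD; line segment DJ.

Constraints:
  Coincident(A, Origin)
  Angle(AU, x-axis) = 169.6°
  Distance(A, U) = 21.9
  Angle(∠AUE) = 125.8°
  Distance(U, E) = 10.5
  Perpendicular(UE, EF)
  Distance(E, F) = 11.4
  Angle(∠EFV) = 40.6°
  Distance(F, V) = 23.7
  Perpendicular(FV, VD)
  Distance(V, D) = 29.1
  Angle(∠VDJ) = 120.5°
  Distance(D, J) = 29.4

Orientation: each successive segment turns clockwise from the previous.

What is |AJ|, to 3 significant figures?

66.9

A is at the origin; AU runs at 169.6° with length 21.9, so U = (-21.5, 3.95). ∠AUE = 125.8° gives UE at 115° from the x-axis; with |UE| = 10.5, E = (-26.0, 13.4). The perpendicularity gives EF at right angles to UE, so EF runs at 25.4°; with |EF| = 11.4, F = (-15.7, 18.3). ∠EFV = 40.6° gives FV at -114° from the x-axis; with |FV| = 23.7, V = (-25.4, -3.32). FV ⟂ VD, so VD runs at 156°; with |VD| = 29.1, D = (-52.0, 8.51). ∠VDJ = 120.5° gives DJ at 96.5° from the x-axis; with |DJ| = 29.4, J = (-55.3, 37.7). Then |AJ| = |J − A| = 66.9.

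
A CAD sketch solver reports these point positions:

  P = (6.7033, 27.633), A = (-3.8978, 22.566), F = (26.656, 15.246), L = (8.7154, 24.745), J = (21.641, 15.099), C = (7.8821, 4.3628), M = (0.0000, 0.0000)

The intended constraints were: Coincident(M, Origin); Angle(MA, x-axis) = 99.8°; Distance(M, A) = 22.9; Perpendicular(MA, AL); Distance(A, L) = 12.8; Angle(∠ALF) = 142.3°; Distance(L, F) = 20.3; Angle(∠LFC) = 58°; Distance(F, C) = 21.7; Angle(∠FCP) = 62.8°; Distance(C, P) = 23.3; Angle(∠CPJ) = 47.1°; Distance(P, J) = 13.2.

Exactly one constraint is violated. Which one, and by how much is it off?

Distance(P, J) = 13.2 — off by 6.30.

M = (0.00, 0.00) ✓; MA at 99.80° ✓; |MA| = 22.90 ✓; ∠(MA, AL) = 90.00° ✓; |AL| = 12.80 ✓; ∠ALF = 142.3° ✓; |LF| = 20.30 ✓; ∠LFC = 58.00° ✓; |FC| = 21.70 ✓; ∠FCP = 62.80° ✓; |CP| = 23.30 ✓; ∠CPJ = 47.10° ✓; |PJ| = 19.50 ✗.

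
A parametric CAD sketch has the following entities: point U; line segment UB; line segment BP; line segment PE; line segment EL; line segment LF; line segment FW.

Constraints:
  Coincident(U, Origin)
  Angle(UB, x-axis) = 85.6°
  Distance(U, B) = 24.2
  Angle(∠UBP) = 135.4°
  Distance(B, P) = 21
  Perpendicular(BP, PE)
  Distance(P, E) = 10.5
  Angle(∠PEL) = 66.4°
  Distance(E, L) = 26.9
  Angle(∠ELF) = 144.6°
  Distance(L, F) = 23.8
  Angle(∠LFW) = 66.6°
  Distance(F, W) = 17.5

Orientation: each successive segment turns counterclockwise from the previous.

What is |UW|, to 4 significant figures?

44.12

U is at the origin; UB runs at 85.6° with length 24.2, so B = (1.857, 24.13). ∠UBP = 135.4° gives BP at 130.2° from the x-axis; with |BP| = 21.0, P = (-11.70, 40.17). BP is perpendicular to PE, so PE runs at -139.8°; with |PE| = 10.5, E = (-19.72, 33.39). ∠PEL = 66.4° gives EL at -26.20° from the x-axis; with |EL| = 26.9, L = (4.418, 21.51). ∠ELF = 144.6° gives LF at 9.200° from the x-axis; with |LF| = 23.8, F = (27.91, 25.32). ∠LFW = 66.6° gives FW at 122.6° from the x-axis; with |FW| = 17.5, W = (18.48, 40.06). Then |UW| = |W − U| = 44.12.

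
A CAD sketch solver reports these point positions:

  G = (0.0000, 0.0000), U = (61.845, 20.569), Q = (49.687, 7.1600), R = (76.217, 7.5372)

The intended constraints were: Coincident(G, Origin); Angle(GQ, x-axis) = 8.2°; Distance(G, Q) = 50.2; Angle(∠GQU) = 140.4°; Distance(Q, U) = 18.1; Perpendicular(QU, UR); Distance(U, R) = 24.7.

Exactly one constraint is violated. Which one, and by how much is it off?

Distance(U, R) = 24.7 — off by 5.30.

G = (0.00, 0.00) ✓; GQ at 8.200° ✓; |GQ| = 50.20 ✓; ∠GQU = 140.4° ✓; |QU| = 18.10 ✓; ∠(QU, UR) = 90.00° ✓; |UR| = 19.40 ✗.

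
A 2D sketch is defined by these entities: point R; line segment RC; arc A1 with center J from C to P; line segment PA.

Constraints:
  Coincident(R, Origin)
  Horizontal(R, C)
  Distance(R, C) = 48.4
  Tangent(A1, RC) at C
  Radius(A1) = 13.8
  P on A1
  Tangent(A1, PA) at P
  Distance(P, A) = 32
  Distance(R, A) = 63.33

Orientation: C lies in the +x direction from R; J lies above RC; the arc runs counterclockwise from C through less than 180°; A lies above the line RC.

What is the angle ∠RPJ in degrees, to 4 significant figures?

14.96°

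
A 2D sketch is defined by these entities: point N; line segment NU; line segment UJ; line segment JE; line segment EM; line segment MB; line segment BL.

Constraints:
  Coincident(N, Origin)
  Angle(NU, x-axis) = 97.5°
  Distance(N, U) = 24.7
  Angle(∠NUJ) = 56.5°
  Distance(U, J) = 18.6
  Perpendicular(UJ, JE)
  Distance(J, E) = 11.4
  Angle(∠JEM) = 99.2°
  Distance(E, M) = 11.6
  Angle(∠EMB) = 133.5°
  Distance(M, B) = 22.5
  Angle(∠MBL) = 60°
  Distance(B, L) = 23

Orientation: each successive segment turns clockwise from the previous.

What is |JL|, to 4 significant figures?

12.32

N is at the origin; NU runs at 97.5° with length 24.7, so U = (-3.224, 24.49). ∠NUJ = 56.5° gives UJ at -26.00° from the x-axis; with |UJ| = 18.6, J = (13.49, 16.33). UJ is perpendicular to JE, so JE runs at -116.0°; with |JE| = 11.4, E = (8.496, 6.089). ∠JEM = 99.2° gives EM at 163.2° from the x-axis; with |EM| = 11.6, M = (-2.609, 9.442). ∠EMB = 133.5° gives MB at 116.7° from the x-axis; with |MB| = 22.5, B = (-12.72, 29.54). ∠MBL = 60.0° gives BL at -3.300° from the x-axis; with |BL| = 23.0, L = (10.24, 28.22). Then |JL| = |L − J| = 12.32.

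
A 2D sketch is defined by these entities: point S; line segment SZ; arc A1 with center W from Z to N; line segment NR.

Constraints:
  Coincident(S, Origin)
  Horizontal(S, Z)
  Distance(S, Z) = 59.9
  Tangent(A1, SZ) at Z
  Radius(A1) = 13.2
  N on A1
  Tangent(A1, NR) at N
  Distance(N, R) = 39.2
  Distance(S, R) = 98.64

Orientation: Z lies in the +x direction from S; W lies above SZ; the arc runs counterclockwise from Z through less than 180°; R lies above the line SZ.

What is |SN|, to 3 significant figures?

72.1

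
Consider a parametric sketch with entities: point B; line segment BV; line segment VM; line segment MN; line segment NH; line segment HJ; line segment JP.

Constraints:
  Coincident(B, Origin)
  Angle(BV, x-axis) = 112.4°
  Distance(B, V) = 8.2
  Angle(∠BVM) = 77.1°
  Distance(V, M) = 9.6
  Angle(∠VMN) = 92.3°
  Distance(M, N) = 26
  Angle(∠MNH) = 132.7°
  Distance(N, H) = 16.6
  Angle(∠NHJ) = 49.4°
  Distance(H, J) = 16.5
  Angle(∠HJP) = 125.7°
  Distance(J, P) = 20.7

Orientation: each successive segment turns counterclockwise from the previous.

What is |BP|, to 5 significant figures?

11.643

B is at the origin; BV runs at 112.4° with length 8.2, so V = (-3.1248, 7.5813). ∠BVM = 77.1° gives VM at -144.70° from the x-axis; with |VM| = 9.6, M = (-10.960, 2.0338). ∠VMN = 92.3° gives MN at -57.000° from the x-axis; with |MN| = 26.0, N = (3.2009, -19.772). ∠MNH = 132.7° gives NH at -9.7000° from the x-axis; with |NH| = 16.6, H = (19.564, -22.569). ∠NHJ = 49.4° gives HJ at 120.90° from the x-axis; with |HJ| = 16.5, J = (11.090, -8.4104). ∠HJP = 125.7° gives JP at 175.20° from the x-axis; with |JP| = 20.7, P = (-9.5372, -6.6783). Then |BP| = |P − B| = 11.643.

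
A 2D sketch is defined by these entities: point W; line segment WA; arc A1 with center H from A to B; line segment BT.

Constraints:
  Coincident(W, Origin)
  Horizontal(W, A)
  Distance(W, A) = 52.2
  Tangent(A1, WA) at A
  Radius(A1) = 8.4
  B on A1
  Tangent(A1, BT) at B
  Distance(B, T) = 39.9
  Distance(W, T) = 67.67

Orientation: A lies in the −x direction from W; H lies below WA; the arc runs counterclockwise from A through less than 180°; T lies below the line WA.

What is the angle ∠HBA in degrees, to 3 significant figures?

35.3°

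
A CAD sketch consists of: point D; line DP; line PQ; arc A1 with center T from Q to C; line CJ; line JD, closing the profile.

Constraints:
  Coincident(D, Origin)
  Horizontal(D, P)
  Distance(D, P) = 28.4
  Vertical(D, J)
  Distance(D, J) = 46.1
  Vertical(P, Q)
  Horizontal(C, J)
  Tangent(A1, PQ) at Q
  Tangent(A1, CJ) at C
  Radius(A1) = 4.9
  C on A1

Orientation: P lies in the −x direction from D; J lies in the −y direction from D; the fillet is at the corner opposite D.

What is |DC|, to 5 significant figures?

51.744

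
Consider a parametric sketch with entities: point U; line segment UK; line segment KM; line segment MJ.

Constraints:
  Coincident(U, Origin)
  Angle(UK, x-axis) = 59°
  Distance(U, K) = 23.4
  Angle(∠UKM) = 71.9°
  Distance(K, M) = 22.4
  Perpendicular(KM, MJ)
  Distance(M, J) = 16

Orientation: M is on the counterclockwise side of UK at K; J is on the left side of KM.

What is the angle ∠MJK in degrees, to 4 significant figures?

54.46°

U is at the origin; UK runs at 59.0° with length 23.4, so K = 23.4·(cos 59.0°, sin 59.0°) = (12.05, 20.06). ∠UKM = 71.9°, so KM runs at 59.0° + (180° − 71.9°) = 167.1° from the x-axis; with |KM| = 22.4, M = K + 22.4·(cos 167.1°, sin 167.1°) = (-9.783, 25.06). KM is perpendicular to MJ; with |MJ| = 16.0 on the left of KM, J = M + 16.0·(-0.2233, -0.9748) = (-13.35, 9.462). Then cos ∠MJK = JM·JK / (|JM||JK|), giving 54.46°.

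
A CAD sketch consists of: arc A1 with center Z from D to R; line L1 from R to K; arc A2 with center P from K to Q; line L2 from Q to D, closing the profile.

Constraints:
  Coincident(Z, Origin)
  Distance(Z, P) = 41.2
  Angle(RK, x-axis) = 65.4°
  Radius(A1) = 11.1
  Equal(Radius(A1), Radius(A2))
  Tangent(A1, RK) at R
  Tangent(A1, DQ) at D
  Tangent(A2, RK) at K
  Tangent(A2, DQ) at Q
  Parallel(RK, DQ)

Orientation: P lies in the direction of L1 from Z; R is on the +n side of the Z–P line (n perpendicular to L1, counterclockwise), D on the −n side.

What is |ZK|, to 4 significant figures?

42.67

Tangency of A1 to both parallel lines with radius 11.1 puts R and D at Z ± 11.1·n: R = (-10.09, 4.621), D = (10.09, -4.621). Equal radii place K and Q the same way about P: K = P + 11.1·n = (7.058, 42.08), Q = P − 11.1·n = (27.24, 32.84). Then |ZK| = |K − Z| = 42.67.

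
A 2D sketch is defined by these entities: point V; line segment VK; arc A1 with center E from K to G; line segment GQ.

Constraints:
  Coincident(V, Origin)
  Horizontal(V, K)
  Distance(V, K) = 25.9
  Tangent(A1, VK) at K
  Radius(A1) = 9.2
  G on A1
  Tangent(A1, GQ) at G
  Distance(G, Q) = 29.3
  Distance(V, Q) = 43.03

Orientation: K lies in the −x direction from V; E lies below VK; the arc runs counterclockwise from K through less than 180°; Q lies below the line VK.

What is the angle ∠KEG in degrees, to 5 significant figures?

121.79°

Checks: |EG| = 9.200 ✓; ∠(EG, GQ) = 90.00° ✓; |GQ| = 29.30 ✓; |VQ| = 43.03 ✓.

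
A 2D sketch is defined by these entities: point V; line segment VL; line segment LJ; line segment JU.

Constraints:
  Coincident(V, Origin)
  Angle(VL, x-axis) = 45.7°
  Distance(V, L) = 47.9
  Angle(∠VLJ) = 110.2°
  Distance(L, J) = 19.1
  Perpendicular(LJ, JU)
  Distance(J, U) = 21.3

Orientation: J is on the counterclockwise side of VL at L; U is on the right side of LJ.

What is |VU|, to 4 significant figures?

75.23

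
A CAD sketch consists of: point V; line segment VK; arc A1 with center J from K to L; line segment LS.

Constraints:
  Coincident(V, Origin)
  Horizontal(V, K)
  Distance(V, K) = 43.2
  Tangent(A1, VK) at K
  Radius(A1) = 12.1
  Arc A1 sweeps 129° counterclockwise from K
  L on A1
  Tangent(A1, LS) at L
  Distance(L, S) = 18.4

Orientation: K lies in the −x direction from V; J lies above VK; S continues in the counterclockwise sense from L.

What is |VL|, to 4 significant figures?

39.13

Tangency of A1 to VK means the radius JK is perpendicular to VK, so J = K + (0, 12.1) = (-43.20, 12.10). On A1, K sits at bearing -90° from J; a 129° counterclockwise sweep puts L at bearing 39°, so L = J + 12.1·(cos 39°, sin 39°) = (-33.80, 19.71). Then |VL| = |L − V| = 39.13.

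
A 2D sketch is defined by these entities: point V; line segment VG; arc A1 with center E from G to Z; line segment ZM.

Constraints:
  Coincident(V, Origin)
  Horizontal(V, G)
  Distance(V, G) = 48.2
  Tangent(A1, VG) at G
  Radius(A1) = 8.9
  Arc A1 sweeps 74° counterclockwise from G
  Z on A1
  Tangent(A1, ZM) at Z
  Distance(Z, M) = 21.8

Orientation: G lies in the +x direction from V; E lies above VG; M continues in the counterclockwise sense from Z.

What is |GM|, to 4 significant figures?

31.03

V is at the origin; VG is horizontal with |VG| = 48.2 and G on the +x side, so G = (48.20, 0.000). A1 meets VG tangentially, so EG is at right angles to VG, so E = G + (0, 8.9) = (48.20, 8.900). On A1, G sits at bearing -90° from E; a 74° counterclockwise sweep puts Z at bearing -16°, so Z = E + 8.9·(cos -16°, sin -16°) = (56.76, 6.447). Since A1 is tangent to ZM there, EZ ⟂ ZM, so ZM runs along (−sin -16°, cos -16°); with |ZM| = 21.8, M = (62.76, 27.40). Then |GM| = |M − G| = 31.03.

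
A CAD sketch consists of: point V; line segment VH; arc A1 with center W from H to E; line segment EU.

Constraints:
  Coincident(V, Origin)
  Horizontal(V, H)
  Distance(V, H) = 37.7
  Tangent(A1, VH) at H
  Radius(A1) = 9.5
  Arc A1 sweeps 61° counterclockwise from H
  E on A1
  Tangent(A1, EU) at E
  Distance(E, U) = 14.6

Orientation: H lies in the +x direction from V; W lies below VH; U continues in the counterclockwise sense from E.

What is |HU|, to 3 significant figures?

23.4

On A1, H sits at bearing 90° from W; a 61° counterclockwise sweep puts E at bearing 151°, so E = W + 9.5·(cos 151°, sin 151°) = (29.4, -4.89). Tangency of A1 to EU means the radius WE is perpendicular to EU, so EU runs along (−sin 151°, cos 151°); with |EU| = 14.6, U = (22.3, -17.7). Then |HU| = |U − H| = 23.4.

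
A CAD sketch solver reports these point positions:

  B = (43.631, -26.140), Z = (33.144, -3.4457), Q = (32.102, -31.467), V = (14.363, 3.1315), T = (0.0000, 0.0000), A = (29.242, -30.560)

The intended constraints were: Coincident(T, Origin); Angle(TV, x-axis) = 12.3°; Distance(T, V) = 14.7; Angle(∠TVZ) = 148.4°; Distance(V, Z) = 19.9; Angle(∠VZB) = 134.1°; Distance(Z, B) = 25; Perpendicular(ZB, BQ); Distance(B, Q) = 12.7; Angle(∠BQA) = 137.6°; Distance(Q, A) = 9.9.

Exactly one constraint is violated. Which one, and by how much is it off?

Distance(Q, A) = 9.9 — off by 6.90.

T = (0.00, 0.00) ✓; TV at 12.30° ✓; |TV| = 14.70 ✓; ∠TVZ = 148.4° ✓; |VZ| = 19.90 ✓; ∠VZB = 134.1° ✓; |ZB| = 25.00 ✓; ∠(ZB, BQ) = 90.00° ✓; |BQ| = 12.70 ✓; ∠BQA = 137.6° ✓; |QA| = 3.000 ✗.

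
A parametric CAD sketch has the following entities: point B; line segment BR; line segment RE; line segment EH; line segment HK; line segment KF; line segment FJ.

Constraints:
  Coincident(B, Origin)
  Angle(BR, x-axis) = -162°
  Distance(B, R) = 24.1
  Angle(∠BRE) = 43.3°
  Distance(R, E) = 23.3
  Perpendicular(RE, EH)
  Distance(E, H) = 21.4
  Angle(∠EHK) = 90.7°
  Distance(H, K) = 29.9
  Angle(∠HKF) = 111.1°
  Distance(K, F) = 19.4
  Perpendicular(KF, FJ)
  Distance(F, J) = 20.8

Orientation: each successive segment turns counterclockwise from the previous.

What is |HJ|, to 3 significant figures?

31.0

B is at the origin; BR runs at -162.0° with length 24.1, so R = (-22.9, -7.45). ∠BRE = 43.3° gives RE at -25.3° from the x-axis; with |RE| = 23.3, E = (-1.86, -17.4). The perpendicularity gives EH at right angles to RE, so EH runs at 64.7°; with |EH| = 21.4, H = (7.29, 1.94). ∠EHK = 90.7° gives HK at 154° from the x-axis; with |HK| = 29.9, K = (-19.6, 15.0). ∠HKF = 111.1° gives KF at -137° from the x-axis; with |KF| = 19.4, F = (-33.8, 1.84). The perpendicularity gives FJ at right angles to KF, so FJ runs at -47.1°; with |FJ| = 20.8, J = (-19.6, -13.4). Then |HJ| = |J − H| = 31.0.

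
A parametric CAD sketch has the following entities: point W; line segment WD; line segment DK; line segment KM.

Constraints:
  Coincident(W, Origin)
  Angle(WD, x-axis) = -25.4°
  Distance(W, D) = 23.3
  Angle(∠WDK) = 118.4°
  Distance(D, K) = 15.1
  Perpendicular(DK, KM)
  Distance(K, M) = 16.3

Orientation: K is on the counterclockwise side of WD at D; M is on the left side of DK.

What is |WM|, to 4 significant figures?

26.52

∠WDK = 118.4°, so DK runs at -25.4° + (180° − 118.4°) = 36.20° from the x-axis; with |DK| = 15.1, K = D + 15.1·(cos 36.20°, sin 36.20°) = (33.23, -1.076). DK is perpendicular to KM; with |KM| = 16.3 on the left of DK, M = K + 16.3·(-0.5906, 0.8070) = (23.61, 12.08). Then |WM| = |M − W| = 26.52.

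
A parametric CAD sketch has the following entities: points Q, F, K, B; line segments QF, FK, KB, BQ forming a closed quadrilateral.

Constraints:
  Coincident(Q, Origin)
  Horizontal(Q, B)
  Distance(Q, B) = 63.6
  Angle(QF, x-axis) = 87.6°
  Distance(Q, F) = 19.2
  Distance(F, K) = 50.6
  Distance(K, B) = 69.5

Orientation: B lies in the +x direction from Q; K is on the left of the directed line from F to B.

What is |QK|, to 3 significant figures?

67.6

Q is at the origin; Q and B share the same y with |QB| = 63.6 and B in +x, so B = (63.6, 0). QF runs at 87.6° with |QF| = 19.2, so F = (0.804, 19.2). K is determined by |FK| = 50.6 and |KB| = 69.5 together: it lies at the intersection of circle(F, 50.6) and circle(B, 69.5). With |FB| = 65.7, the foot of the radical line on FB is 15.5 from F and the perpendicular offset is √(50.6² − 15.5²) = 48.2. Taking the left-of-FB solution: K = (29.7, 60.7).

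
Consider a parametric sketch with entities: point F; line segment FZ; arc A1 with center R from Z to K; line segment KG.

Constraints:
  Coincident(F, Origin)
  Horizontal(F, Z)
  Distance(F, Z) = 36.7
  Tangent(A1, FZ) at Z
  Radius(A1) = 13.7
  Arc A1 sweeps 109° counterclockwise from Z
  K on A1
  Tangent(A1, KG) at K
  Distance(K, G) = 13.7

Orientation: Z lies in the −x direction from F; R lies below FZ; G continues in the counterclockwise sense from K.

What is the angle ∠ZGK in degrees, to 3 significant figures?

34.3°

F is at the origin; F and Z share the same y with |FZ| = 36.7 and Z on the −x side, so Z = (-36.7, 0.00). Since A1 is tangent to FZ there, RZ ⟂ FZ, so R = Z + (0, -13.7) = (-36.7, -13.7). On A1, Z sits at bearing 90° from R; a 109° counterclockwise sweep puts K at bearing 199°, so K = R + 13.7·(cos 199°, sin 199°) = (-49.7, -18.2). The tangent condition forces RK to be normal to KG, so KG runs along (−sin 199°, cos 199°); with |KG| = 13.7, G = (-45.2, -31.1). Then cos ∠ZGK = GZ·GK / (|GZ||GK|), giving 34.3°.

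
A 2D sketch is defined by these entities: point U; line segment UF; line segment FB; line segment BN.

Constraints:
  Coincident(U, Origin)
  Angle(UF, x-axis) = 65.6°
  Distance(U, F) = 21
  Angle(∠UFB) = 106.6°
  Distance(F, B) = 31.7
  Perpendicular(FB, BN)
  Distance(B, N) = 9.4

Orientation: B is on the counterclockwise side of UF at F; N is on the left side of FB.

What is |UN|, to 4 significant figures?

39.20

∠UFB = 106.6°, so FB runs at 65.6° + (180° − 106.6°) = 139.0° from the x-axis; with |FB| = 31.7, B = F + 31.7·(cos 139.0°, sin 139.0°) = (-15.25, 39.92). FB ⟂ BN; with |BN| = 9.4 on the left of FB, N = B + 9.4·(-0.6561, -0.7547) = (-21.42, 32.83). Then |UN| = |N − U| = 39.20.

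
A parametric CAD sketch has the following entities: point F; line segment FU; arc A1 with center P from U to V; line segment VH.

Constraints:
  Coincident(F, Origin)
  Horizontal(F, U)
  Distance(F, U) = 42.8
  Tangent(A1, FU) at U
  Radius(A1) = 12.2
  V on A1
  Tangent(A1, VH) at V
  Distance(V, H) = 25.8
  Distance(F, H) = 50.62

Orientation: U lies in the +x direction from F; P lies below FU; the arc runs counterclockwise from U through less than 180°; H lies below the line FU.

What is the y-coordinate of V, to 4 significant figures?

-13.08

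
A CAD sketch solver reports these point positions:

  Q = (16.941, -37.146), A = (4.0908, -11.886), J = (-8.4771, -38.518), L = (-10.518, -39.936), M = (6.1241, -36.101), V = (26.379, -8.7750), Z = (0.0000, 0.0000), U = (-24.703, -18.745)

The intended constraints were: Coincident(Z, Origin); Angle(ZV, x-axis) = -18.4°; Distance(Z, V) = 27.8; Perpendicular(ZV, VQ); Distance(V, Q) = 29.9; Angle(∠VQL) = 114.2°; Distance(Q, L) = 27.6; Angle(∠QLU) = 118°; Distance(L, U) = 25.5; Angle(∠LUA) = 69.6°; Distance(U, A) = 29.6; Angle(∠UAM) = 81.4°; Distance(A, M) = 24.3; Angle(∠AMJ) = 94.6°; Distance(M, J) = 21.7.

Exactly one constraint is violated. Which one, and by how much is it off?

Distance(M, J) = 21.7 — off by 6.90.

Z = (0.00, 0.00) ✓; ZV at -18.40° ✓; |ZV| = 27.80 ✓; ∠(ZV, VQ) = 90.00° ✓; |VQ| = 29.90 ✓; ∠VQL = 114.2° ✓; |QL| = 27.60 ✓; ∠QLU = 118.0° ✓; |LU| = 25.50 ✓; ∠LUA = 69.60° ✓; |UA| = 29.60 ✓; ∠UAM = 81.40° ✓; |AM| = 24.30 ✓; ∠AMJ = 94.60° ✓; |MJ| = 14.80 ✗.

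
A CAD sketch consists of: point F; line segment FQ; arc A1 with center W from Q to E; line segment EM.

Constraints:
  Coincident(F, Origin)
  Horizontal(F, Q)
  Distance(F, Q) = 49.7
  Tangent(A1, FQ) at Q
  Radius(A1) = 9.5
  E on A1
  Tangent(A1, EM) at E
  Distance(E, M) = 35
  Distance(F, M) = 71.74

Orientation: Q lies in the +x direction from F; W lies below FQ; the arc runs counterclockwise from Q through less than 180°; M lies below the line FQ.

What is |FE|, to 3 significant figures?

43.2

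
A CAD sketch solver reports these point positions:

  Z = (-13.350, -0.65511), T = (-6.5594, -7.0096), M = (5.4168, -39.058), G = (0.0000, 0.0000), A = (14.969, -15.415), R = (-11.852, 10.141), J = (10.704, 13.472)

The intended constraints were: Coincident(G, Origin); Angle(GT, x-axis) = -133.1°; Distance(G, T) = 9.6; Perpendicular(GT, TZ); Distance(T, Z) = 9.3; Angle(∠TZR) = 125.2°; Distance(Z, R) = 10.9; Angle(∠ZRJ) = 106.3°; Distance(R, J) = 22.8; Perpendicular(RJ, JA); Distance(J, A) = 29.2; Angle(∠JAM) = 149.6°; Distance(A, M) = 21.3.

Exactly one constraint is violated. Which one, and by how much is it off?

Distance(A, M) = 21.3 — off by 4.20.

G = (0.00, 0.00) ✓; GT at -133.1° ✓; |GT| = 9.600 ✓; ∠(GT, TZ) = 90.00° ✓; |TZ| = 9.300 ✓; ∠TZR = 125.2° ✓; |ZR| = 10.90 ✓; ∠ZRJ = 106.3° ✓; |RJ| = 22.80 ✓; ∠(RJ, JA) = 90.00° ✓; |JA| = 29.20 ✓; ∠JAM = 149.6° ✓; |AM| = 25.50 ✗.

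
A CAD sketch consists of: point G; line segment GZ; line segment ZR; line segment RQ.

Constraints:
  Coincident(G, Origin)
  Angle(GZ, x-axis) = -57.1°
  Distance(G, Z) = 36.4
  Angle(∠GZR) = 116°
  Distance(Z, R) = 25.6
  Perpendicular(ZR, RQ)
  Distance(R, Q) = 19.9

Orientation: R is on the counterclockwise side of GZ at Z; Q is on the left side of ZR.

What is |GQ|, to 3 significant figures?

43.5

∠GZR = 116.0°, so ZR runs at -57.1° + (180° − 116.0°) = 6.90° from the x-axis; with |ZR| = 25.6, R = Z + 25.6·(cos 6.90°, sin 6.90°) = (45.2, -27.5). ZR is perpendicular to RQ; with |RQ| = 19.9 on the left of ZR, Q = R + 19.9·(-0.120, 0.993) = (42.8, -7.73). Then |GQ| = |Q − G| = 43.5.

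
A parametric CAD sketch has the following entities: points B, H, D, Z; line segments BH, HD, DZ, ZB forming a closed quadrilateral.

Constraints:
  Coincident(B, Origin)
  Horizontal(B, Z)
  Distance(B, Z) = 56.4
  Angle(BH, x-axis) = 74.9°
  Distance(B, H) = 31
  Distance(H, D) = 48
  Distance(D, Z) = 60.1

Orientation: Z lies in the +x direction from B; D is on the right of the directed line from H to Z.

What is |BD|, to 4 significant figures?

17.21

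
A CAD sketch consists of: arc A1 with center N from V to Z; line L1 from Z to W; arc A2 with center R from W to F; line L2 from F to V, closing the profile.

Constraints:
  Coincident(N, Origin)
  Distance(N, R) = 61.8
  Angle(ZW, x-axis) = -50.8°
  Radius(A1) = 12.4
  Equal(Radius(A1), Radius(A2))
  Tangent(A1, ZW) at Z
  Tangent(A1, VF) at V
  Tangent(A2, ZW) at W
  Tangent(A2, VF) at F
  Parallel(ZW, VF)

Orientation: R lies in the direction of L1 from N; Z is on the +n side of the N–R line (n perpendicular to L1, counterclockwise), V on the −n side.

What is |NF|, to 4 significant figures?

63.03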